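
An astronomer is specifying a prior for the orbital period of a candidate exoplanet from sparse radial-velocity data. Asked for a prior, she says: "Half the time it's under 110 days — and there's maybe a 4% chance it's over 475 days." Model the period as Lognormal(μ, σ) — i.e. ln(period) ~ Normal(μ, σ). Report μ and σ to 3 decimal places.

μ ≈ 4.700, σ ≈ 0.836

If T ~ Lognormal(μ,σ) then ln T ~ Normal(μ,σ), so the p-quantile of ln T is μ + z_p·σ.
ln(110) = 4.7 and ln(475) = 6.163; z_{0.5} = 0, z_{0.96} = 1.751.
σ = (6.163 − 4.7)/(1.751 − (0)) = 0.836.
μ = 4.7 − (0)·0.836 = 4.700.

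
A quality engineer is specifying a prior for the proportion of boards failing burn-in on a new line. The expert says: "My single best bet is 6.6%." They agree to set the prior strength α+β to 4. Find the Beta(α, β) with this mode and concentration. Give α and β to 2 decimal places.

α = 1.13, β = 2.87

For α,β > 1 the Beta mode is (α−1)/(α+β−2). With α+β = 4, the mode is (α−1)/2.
Set (α−1)/2 = 0.066 → α = 1 + 0.066·2 = 1.13.
β = 4 − α = 2.87.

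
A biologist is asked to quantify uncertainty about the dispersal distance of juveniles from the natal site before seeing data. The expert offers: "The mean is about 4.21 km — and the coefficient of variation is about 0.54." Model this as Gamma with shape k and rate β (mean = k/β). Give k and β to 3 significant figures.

k ≈ 3.43, β ≈ 0.815

For Gamma(k, rate β): mean = k/β, variance = k/β², so CV = 1/√k.
CV = 0.54, hence k = 1/CV² = 3.43.
Then β = k/mean = 3.43/4.21 = 0.815.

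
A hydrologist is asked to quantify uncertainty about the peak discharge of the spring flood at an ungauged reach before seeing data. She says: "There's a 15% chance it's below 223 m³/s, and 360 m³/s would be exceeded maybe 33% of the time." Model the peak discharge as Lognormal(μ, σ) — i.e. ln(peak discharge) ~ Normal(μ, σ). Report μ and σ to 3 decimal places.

μ ≈ 5.743, σ ≈ 0.324

If T ~ Lognormal(μ,σ) then ln T ~ Normal(μ,σ), so the p-quantile of ln T is μ + z_p·σ.
ln(223) = 5.407 and ln(360) = 5.886; z_{0.15} = -1.036, z_{0.67} = 0.4399.
σ = (5.886 − 5.407)/(0.4399 − (-1.036)) = 0.324.
μ = 5.407 − (-1.036)·0.324 = 5.743.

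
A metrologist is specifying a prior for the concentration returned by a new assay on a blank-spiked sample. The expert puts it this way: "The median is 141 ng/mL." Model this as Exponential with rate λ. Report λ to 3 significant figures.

λ ≈ 0.00492

Exponential median = ln 2 / λ, so λ = ln 2 / 141.0 = 0.00492.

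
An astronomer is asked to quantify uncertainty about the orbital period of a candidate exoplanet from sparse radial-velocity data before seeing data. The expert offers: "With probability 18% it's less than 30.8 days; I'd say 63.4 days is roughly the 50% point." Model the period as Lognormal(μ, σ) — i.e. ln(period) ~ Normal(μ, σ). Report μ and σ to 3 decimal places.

μ ≈ 4.149, σ ≈ 0.789

If T ~ Lognormal(μ,σ) then ln T ~ Normal(μ,σ), so the p-quantile of ln T is μ + z_p·σ.
ln(30.8) = 3.428 and ln(63.4) = 4.149; z_{0.18} = -0.9154, z_{0.5} = 0.
σ = (4.149 − 3.428)/(0 − (-0.9154)) = 0.789.
μ = 3.428 − (-0.9154)·0.789 = 4.149.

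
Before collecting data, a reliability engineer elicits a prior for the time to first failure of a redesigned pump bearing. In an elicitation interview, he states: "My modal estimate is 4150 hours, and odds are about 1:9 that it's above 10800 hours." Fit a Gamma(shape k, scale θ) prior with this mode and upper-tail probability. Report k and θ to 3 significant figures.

Gamma(k,θ) with k>1 has mode (k−1)θ, so θ = 4150/(k−1).
Need P(X < 10800) = 0.9 with θ tied to k this way. Start at k = 2, θ = 4150: P(X<10800) ≈ 0.733.
Too low — raise k to concentrate. Iterating converges to k ≈ 3.1.
Then θ = 4150/(3.1−1) ≈ 1980.

k ≈ 3.1, θ ≈ 1980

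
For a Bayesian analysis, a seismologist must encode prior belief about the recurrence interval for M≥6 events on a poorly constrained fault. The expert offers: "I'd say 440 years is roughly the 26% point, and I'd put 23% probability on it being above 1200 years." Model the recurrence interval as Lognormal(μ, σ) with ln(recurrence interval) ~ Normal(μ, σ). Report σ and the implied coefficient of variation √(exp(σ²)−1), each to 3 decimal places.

If T ~ Lognormal(μ,σ) then ln T ~ Normal(μ,σ), so the p-quantile of ln T is μ + z_p·σ.
ln(440) = 6.087 and ln(1200) = 7.09; z_{0.26} = -0.6433, z_{0.77} = 0.7388.
σ = (7.09 − 6.087)/(0.7388 − (-0.6433)) = 0.726.
μ = 6.087 − (-0.6433)·0.726 = 6.554.
CV = √(exp(σ²)−1) = √(exp(0.5269)−1) = 0.833.

σ ≈ 0.726, CV ≈ 0.833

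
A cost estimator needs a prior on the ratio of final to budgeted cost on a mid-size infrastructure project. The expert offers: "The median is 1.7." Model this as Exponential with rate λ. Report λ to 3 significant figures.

λ ≈ 0.408

Exponential median = ln 2 / λ, so λ = ln 2 / 1.7 = 0.408.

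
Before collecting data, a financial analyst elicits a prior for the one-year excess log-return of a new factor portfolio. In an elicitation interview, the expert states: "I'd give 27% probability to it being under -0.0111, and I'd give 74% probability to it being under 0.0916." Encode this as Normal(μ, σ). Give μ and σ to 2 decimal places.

The p-quantile of Normal(μ,σ) is μ + z_p·σ, with z_{0.27} = -0.6128 and z_{0.74} = 0.6433.
Eliminate σ: μ = (z₂·x₁ − z₁·x₂)/(z₂ − z₁) = (0.6433·-0.0111 − (-0.6128)·0.0916)/1.256 = 0.04.
Then σ = (x₂ − x₁)/(z₂ − z₁) = (0.0916 − -0.0111)/1.256 = 0.08.

μ = 0.04, σ = 0.08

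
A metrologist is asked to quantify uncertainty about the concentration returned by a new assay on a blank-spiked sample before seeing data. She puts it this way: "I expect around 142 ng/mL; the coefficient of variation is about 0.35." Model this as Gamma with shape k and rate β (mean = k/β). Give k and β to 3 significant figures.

For Gamma(k, rate β): mean = k/β, variance = k/β², so CV = 1/√k.
CV = 0.35, hence k = 1/CV² = 8.16.
Then β = k/mean = 8.16/142 = 0.0575.

k ≈ 8.16, β ≈ 0.0575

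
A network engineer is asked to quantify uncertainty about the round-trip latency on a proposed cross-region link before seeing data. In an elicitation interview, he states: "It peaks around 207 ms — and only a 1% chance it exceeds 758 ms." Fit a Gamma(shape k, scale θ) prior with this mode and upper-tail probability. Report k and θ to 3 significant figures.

k ≈ 3.54, θ ≈ 81.5

Gamma(k,θ) with k>1 has mode (k−1)θ, so θ = 207/(k−1).
Need P(X < 758) = 0.99 with θ tied to k this way. Start at k = 2, θ = 207: P(X<758) ≈ 0.880.
Too low — raise k to concentrate. Iterating converges to k ≈ 3.54.
Then θ = 207/(3.54−1) ≈ 81.5.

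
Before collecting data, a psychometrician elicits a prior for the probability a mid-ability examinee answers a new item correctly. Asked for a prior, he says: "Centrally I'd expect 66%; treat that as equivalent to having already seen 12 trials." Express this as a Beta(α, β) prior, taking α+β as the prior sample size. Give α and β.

Under the effective-sample-size interpretation, Beta(α, β) has prior mean α/(α+β) and prior sample size α+β.
So α+β = 12 and α/(α+β) = 0.66, giving α = 0.66·12 = 7.92 and β = 12 − 7.92 = 4.08.

α = 7.92, β = 4.08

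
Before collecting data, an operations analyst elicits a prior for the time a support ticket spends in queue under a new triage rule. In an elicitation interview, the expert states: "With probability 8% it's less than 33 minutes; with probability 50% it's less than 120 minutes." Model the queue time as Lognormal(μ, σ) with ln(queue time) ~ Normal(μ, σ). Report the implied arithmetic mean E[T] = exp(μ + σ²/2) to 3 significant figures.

E[T] ≈ 183 minutes

If T ~ Lognormal(μ,σ) then ln T ~ Normal(μ,σ), so the p-quantile of ln T is μ + z_p·σ.
ln(33) = 3.497 and ln(120) = 4.787; z_{0.08} = -1.405, z_{0.5} = 0.
σ = (4.787 − 3.497)/(0 − (-1.405)) = 0.919.
μ = 3.497 − (-1.405)·0.919 = 4.787.
E[T] = exp(μ + σ²/2) = exp(4.787 + 0.4221) = 183 minutes.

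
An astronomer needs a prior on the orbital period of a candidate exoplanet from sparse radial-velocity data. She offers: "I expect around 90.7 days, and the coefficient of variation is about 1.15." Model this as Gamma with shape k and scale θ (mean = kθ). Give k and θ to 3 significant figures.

k ≈ 0.756, θ ≈ 120

For Gamma(k, scale θ): mean = kθ, variance = kθ², so CV = 1/√k.
CV = 1.15, hence k = 1/CV² = 0.756.
Then θ = mean/k = 90.7/0.756 = 120.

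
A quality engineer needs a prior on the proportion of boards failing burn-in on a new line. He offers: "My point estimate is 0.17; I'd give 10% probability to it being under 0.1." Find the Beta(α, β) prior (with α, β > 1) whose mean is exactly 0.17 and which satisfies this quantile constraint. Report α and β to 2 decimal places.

α ≈ 7.07, β ≈ 34.53

With mean 0.17 fixed, write α = 0.17s, β = 0.83s where s = α+β.
Need P(θ < 0.1) = 0.1 under Beta(0.17s, 0.83s). Normal approximation: (q−m)/√(m(1−m)/s) ≈ z_{0.1} = -1.28, so s ≈ 0.17·0.83·(-1.28)²/(0.1−0.17)² = 47.3.
At s = 47.3: P(θ<0.1) ≈ 0.084. Adjusting to match 0.1 gives s ≈ 41.61.
So α = 0.17·41.61 ≈ 7.07, β = 0.83·41.61 ≈ 34.53.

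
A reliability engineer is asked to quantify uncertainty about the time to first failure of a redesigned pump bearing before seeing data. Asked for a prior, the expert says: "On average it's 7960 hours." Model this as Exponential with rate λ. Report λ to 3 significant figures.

Exponential mean = 1/λ, so λ = 1/7960.0 = 0.000126.

λ ≈ 0.000126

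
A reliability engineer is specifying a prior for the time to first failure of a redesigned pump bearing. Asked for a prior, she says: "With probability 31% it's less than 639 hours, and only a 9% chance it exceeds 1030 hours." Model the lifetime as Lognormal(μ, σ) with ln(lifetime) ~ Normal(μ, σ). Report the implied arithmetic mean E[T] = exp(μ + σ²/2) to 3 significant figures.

If T ~ Lognormal(μ,σ) then ln T ~ Normal(μ,σ), so the p-quantile of ln T is μ + z_p·σ.
ln(639) = 6.46 and ln(1030) = 6.937; z_{0.31} = -0.4959, z_{0.91} = 1.341.
σ = (6.937 − 6.46)/(1.341 − (-0.4959)) = 0.260.
μ = 6.46 − (-0.4959)·0.260 = 6.589.
E[T] = exp(μ + σ²/2) = exp(6.589 + 0.0338) = 752 hours.

E[T] ≈ 752 hours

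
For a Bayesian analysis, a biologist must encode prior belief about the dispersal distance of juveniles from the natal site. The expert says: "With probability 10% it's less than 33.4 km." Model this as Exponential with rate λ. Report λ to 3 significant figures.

P(T < 33.4) = 1 − e^(−λ·33.4) = 0.1, so λ = −ln(1−0.1)/33.4 = −ln(0.9)/33.4 = 0.00315.

λ ≈ 0.00315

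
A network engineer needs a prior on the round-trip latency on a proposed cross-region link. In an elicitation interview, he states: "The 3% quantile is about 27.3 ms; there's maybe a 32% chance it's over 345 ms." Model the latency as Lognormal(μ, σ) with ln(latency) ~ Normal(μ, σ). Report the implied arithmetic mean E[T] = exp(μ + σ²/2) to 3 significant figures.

E[T] ≈ 373 ms

If T ~ Lognormal(μ,σ) then ln T ~ Normal(μ,σ), so the p-quantile of ln T is μ + z_p·σ.
ln(27.3) = 3.307 and ln(345) = 5.844; z_{0.03} = -1.881, z_{0.68} = 0.4677.
σ = (5.844 − 3.307)/(0.4677 − (-1.881)) = 1.080.
μ = 3.307 − (-1.881)·1.080 = 5.338.
E[T] = exp(μ + σ²/2) = exp(5.338 + 0.5833) = 373 ms.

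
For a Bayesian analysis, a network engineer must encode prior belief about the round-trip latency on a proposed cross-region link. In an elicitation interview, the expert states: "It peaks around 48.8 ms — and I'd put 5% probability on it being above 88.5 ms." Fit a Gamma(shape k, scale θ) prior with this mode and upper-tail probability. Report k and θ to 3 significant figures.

k ≈ 8.86, θ ≈ 6.21

Gamma(k,θ) with k>1 has mode (k−1)θ, so θ = 48.8/(k−1).
Need P(X < 88.5) = 0.95 with θ tied to k this way. Start at k = 2, θ = 48.8: P(X<88.5) ≈ 0.541.
Too low — raise k to concentrate. Iterating converges to k ≈ 8.86.
Then θ = 48.8/(8.86−1) ≈ 6.21.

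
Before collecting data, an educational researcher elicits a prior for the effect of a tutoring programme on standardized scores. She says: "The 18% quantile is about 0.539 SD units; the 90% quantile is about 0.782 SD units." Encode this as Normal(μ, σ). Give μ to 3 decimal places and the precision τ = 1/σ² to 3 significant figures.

μ = 0.640, τ = 81.7

For Normal(μ,σ), the p-quantile is μ + z_p·σ. Here z_{0.18} = -0.9154, z_{0.9} = 1.282.
So 0.539 = μ − 0.9154σ and 0.782 = μ + 1.282σ.
Subtracting: σ = (0.782 − 0.539)/(1.282 − (-0.9154)) = 0.111.
Then μ = 0.539 − (-0.9154)·0.111 = 0.640.
Precision τ = 1/σ² = 1/0.1106² = 81.7.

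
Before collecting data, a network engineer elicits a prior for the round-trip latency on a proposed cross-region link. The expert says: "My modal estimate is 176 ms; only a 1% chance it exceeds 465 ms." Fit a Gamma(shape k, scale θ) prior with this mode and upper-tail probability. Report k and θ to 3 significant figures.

Gamma(k,θ) with k>1 has mode (k−1)θ, so θ = 176/(k−1).
Need P(X < 465) = 0.99 with θ tied to k this way. Start at k = 2, θ = 176: P(X<465) ≈ 0.741.
Too low — raise k to concentrate. Iterating converges to k ≈ 5.91.
Then θ = 176/(5.91−1) ≈ 35.8.

k ≈ 5.91, θ ≈ 35.8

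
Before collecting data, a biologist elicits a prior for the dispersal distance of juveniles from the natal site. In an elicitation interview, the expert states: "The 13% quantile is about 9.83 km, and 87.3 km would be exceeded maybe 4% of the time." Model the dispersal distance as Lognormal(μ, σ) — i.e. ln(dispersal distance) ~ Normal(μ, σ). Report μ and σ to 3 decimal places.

If T ~ Lognormal(μ,σ) then ln T ~ Normal(μ,σ), so the p-quantile of ln T is μ + z_p·σ.
ln(9.83) = 2.285 and ln(87.3) = 4.469; z_{0.13} = -1.126, z_{0.96} = 1.751.
σ = (4.469 − 2.285)/(1.751 − (-1.126)) = 0.759.
μ = 2.285 − (-1.126)·0.759 = 3.140.

μ ≈ 3.140, σ ≈ 0.759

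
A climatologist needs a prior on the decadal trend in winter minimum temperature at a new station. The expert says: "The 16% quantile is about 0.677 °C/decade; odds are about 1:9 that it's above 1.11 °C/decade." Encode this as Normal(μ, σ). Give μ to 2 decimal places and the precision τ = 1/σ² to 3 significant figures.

The p-quantile of Normal(μ,σ) is μ + z_p·σ, with z_{0.16} = -0.9945 and z_{0.9} = 1.282.
Eliminate σ: μ = (z₂·x₁ − z₁·x₂)/(z₂ − z₁) = (1.282·0.677 − (-0.9945)·1.11)/2.276 = 0.87.
Then σ = (x₂ − x₁)/(z₂ − z₁) = (1.11 − 0.677)/2.276 = 0.19.
Precision τ = 1/σ² = 1/0.1902² = 27.6.

μ = 0.87, τ = 27.6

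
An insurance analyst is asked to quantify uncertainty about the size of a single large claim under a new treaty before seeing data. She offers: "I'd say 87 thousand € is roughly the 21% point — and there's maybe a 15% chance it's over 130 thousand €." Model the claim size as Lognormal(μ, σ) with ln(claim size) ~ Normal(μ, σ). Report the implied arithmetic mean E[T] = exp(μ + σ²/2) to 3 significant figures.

E[T] ≈ 106 thousand €

If T ~ Lognormal(μ,σ) then ln T ~ Normal(μ,σ), so the p-quantile of ln T is μ + z_p·σ.
ln(87) = 4.466 and ln(130) = 4.868; z_{0.21} = -0.8064, z_{0.85} = 1.036.
σ = (4.868 − 4.466)/(1.036 − (-0.8064)) = 0.218.
μ = 4.466 − (-0.8064)·0.218 = 4.642.
E[T] = exp(μ + σ²/2) = exp(4.642 + 0.0237) = 106 thousand €.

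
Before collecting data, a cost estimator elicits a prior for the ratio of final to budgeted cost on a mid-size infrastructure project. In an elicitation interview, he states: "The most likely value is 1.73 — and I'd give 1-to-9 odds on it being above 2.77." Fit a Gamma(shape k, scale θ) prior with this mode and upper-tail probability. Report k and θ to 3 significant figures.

Gamma(k,θ) with k>1 has mode (k−1)θ, so θ = 1.73/(k−1).
Need P(X < 2.77) = 0.9 with θ tied to k this way. Start at k = 2, θ = 1.73: P(X<2.77) ≈ 0.475.
Too low — raise k to concentrate. Iterating converges to k ≈ 9.48.
Then θ = 1.73/(9.48−1) ≈ 0.204.

k ≈ 9.48, θ ≈ 0.204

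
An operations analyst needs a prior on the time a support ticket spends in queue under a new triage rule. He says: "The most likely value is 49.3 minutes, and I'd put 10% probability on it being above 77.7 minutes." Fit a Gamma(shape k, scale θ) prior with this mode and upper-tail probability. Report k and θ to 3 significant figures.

k ≈ 10.1, θ ≈ 5.44

Gamma(k,θ) with k>1 has mode (k−1)θ, so θ = 49.3/(k−1).
Need P(X < 77.7) = 0.9 with θ tied to k this way. Start at k = 2, θ = 49.3: P(X<77.7) ≈ 0.467.
Too low — raise k to concentrate. Iterating converges to k ≈ 10.1.
Then θ = 49.3/(10.1−1) ≈ 5.44.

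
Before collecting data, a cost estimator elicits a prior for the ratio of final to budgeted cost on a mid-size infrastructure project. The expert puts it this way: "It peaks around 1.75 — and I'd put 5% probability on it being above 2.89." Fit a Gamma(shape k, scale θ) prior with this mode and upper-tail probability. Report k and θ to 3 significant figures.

k ≈ 12.1, θ ≈ 0.158

Gamma(k,θ) with k>1 has mode (k−1)θ, so θ = 1.75/(k−1).
Need P(X < 2.89) = 0.95 with θ tied to k this way. Start at k = 2, θ = 1.75: P(X<2.89) ≈ 0.492.
Too low — raise k to concentrate. Iterating converges to k ≈ 12.1.
Then θ = 1.75/(12.1−1) ≈ 0.158.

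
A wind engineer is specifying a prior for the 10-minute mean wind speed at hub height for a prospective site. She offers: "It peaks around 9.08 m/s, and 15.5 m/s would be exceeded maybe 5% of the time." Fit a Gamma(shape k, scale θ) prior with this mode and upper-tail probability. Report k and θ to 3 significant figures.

k ≈ 10.8, θ ≈ 0.93

Gamma(k,θ) with k>1 has mode (k−1)θ, so θ = 9.08/(k−1).
Need P(X < 15.5) = 0.95 with θ tied to k this way. Start at k = 2, θ = 9.08: P(X<15.5) ≈ 0.509.
Too low — raise k to concentrate. Iterating converges to k ≈ 10.8.
Then θ = 9.08/(10.8−1) ≈ 0.93.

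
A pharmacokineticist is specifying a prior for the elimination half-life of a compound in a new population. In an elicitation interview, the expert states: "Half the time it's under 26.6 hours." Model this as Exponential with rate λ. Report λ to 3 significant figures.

λ ≈ 0.0261

Exponential median = ln 2 / λ, so λ = ln 2 / 26.6 = 0.0261.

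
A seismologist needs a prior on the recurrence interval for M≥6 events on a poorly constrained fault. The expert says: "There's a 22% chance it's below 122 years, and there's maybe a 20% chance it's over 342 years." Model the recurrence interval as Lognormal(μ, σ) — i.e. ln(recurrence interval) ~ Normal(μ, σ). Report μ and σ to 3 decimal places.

μ ≈ 5.297, σ ≈ 0.639

If T ~ Lognormal(μ,σ) then ln T ~ Normal(μ,σ), so the p-quantile of ln T is μ + z_p·σ.
ln(122) = 4.804 and ln(342) = 5.835; z_{0.22} = -0.7722, z_{0.8} = 0.8416.
σ = (5.835 − 4.804)/(0.8416 − (-0.7722)) = 0.639.
μ = 4.804 − (-0.7722)·0.639 = 5.297.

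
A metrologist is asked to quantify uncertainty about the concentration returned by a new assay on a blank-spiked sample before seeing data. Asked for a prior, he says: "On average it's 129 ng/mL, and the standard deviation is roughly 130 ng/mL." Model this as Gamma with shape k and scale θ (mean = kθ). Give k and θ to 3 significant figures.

For Gamma(k, scale θ): mean = kθ, variance = kθ², so CV = 1/√k.
CV = SD/mean = 130/129 = 1.008, hence k = 1/CV² = 0.985.
Then θ = mean/k = 129/0.985 = 131.

k ≈ 0.985, θ ≈ 131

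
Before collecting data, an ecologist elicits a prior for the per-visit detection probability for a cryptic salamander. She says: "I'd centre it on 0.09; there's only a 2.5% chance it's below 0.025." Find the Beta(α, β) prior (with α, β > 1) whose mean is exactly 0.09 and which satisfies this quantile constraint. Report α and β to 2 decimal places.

With mean 0.09 fixed, write α = 0.09s, β = 0.91s where s = α+β.
Need P(θ < 0.025) = 0.025 under Beta(0.09s, 0.91s). Normal approximation: (q−m)/√(m(1−m)/s) ≈ z_{0.025} = -1.96, so s ≈ 0.09·0.91·(-1.96)²/(0.025−0.09)² = 74.5.
At s = 74.5: P(θ<0.025) ≈ 0.004. Adjusting to match 0.025 gives s ≈ 43.10.
So α = 0.09·43.10 ≈ 3.88, β = 0.91·43.10 ≈ 39.22.

α ≈ 3.88, β ≈ 39.22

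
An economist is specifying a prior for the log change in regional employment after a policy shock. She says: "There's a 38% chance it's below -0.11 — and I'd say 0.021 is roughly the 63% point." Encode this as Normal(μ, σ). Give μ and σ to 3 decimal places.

For Normal(μ,σ), the p-quantile is μ + z_p·σ. Here z_{0.38} = -0.3055, z_{0.63} = 0.3319.
So -0.11 = μ − 0.3055σ and 0.021 = μ + 0.3319σ.
Subtracting: σ = (0.021 − -0.11)/(0.3319 − (-0.3055)) = 0.206.
Then μ = -0.11 − (-0.3055)·0.206 = -0.047.

μ = -0.047, σ = 0.206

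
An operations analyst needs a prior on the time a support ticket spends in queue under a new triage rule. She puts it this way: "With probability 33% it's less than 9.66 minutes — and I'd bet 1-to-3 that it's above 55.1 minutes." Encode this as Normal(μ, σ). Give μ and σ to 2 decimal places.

For Normal(μ,σ), the p-quantile is μ + z_p·σ. Here z_{0.33} = -0.4399, z_{0.75} = 0.6745.
So 9.66 = μ − 0.4399σ and 55.1 = μ + 0.6745σ.
Subtracting: σ = (55.1 − 9.66)/(0.6745 − (-0.4399)) = 40.78.
Then μ = 9.66 − (-0.4399)·40.78 = 27.60.

μ = 27.60, σ = 40.78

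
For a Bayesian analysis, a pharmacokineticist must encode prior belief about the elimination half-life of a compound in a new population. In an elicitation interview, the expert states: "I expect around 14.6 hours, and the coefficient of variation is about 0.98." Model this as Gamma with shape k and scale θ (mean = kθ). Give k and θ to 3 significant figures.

k ≈ 1.04, θ ≈ 14

For Gamma(k, scale θ): mean = kθ, variance = kθ², so CV = 1/√k.
CV = 0.98, hence k = 1/CV² = 1.04.
Then θ = mean/k = 14.6/1.04 = 14.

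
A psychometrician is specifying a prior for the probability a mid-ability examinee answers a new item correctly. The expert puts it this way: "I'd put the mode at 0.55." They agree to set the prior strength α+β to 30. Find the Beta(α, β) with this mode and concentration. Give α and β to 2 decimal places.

For α,β > 1 the Beta mode is (α−1)/(α+β−2). With α+β = 30, the mode is (α−1)/28.
Set (α−1)/28 = 0.55 → α = 1 + 0.55·28 = 16.40.
β = 30 − α = 13.60.

α = 16.40, β = 13.60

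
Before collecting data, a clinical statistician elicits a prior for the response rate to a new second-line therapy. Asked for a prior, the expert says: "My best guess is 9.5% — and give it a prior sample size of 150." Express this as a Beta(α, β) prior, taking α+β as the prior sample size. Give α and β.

Under the effective-sample-size interpretation, Beta(α, β) has prior mean α/(α+β) and prior sample size α+β.
So α+β = 150 and α/(α+β) = 0.095, giving α = 0.095·150 = 14.25 and β = 150 − 14.25 = 135.75.

α = 14.25, β = 135.75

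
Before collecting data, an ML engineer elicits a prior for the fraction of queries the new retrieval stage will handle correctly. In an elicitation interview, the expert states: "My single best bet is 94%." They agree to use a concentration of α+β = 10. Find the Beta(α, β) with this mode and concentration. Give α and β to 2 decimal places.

For α,β > 1 the Beta mode is (α−1)/(α+β−2). With α+β = 10, the mode is (α−1)/8.
Set (α−1)/8 = 0.94 → α = 1 + 0.94·8 = 8.52.
β = 10 − α = 1.48.

α = 8.52, β = 1.48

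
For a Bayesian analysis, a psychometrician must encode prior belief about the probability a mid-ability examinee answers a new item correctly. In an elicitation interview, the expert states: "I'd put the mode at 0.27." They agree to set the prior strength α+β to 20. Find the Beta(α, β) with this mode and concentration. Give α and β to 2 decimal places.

α = 5.86, β = 14.14

For α,β > 1 the Beta mode is (α−1)/(α+β−2). With α+β = 20, the mode is (α−1)/18.
Set (α−1)/18 = 0.27 → α = 1 + 0.27·18 = 5.86.
β = 20 − α = 14.14.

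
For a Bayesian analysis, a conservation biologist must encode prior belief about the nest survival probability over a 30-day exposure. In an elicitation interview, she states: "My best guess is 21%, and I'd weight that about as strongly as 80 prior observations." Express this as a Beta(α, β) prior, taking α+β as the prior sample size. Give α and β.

Under the effective-sample-size interpretation, Beta(α, β) has prior mean α/(α+β) and prior sample size α+β.
So α+β = 80 and α/(α+β) = 0.21, giving α = 0.21·80 = 16.8 and β = 80 − 16.8 = 63.2.

α = 16.8, β = 63.2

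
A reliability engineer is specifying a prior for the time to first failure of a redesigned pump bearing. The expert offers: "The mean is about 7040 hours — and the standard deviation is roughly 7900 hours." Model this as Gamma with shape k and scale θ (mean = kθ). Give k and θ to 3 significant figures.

For Gamma(k, scale θ): mean = kθ, variance = kθ², so CV = 1/√k.
CV = SD/mean = 7900/7040 = 1.122, hence k = 1/CV² = 0.794.
Then θ = mean/k = 7040/0.794 = 8870.

k ≈ 0.794, θ ≈ 8870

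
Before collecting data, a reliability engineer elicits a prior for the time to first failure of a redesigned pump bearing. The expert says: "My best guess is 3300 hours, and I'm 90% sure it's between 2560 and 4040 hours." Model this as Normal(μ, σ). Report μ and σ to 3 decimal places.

A symmetric 90% interval runs μ ± z·σ with z = 1.645.
Half-width = 740, so σ = 740/1.645 = 449.888.
μ is the stated best guess, 3300.000.

μ = 3300.000, σ = 449.888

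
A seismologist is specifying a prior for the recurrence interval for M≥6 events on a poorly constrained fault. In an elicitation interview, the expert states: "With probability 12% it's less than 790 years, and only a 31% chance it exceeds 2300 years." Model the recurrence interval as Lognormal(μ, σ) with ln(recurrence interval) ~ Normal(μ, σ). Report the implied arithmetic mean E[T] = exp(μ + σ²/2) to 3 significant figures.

If T ~ Lognormal(μ,σ) then ln T ~ Normal(μ,σ), so the p-quantile of ln T is μ + z_p·σ.
ln(790) = 6.672 and ln(2300) = 7.741; z_{0.12} = -1.175, z_{0.69} = 0.4959.
σ = (7.741 − 6.672)/(0.4959 − (-1.175)) = 0.640.
μ = 6.672 − (-1.175)·0.640 = 7.424.
E[T] = exp(μ + σ²/2) = exp(7.424 + 0.2045) = 2060 years.

E[T] ≈ 2060 years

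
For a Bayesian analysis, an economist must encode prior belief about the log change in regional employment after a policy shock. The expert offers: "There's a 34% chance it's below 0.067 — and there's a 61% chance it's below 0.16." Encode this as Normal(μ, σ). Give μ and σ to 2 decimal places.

μ = 0.12, σ = 0.13

The p-quantile of Normal(μ,σ) is μ + z_p·σ, with z_{0.34} = -0.4125 and z_{0.61} = 0.2793.
Eliminate σ: μ = (z₂·x₁ − z₁·x₂)/(z₂ − z₁) = (0.2793·0.067 − (-0.4125)·0.16)/0.6918 = 0.12.
Then σ = (x₂ − x₁)/(z₂ − z₁) = (0.16 − 0.067)/0.6918 = 0.13.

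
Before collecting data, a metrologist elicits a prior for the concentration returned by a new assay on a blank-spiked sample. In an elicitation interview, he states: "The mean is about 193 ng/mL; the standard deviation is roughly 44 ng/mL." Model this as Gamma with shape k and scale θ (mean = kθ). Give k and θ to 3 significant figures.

k ≈ 19.2, θ ≈ 10

For Gamma(k, scale θ): mean = kθ, variance = kθ², so CV = 1/√k.
CV = SD/mean = 44/193 = 0.228, hence k = 1/CV² = 19.2.
Then θ = mean/k = 193/19.2 = 10.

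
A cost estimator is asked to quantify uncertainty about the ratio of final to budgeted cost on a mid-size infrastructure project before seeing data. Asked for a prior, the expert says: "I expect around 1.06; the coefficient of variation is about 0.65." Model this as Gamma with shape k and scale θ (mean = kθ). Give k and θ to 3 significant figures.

For Gamma(k, scale θ): mean = kθ, variance = kθ², so CV = 1/√k.
CV = 0.65, hence k = 1/CV² = 2.37.
Then θ = mean/k = 1.06/2.37 = 0.448.

k ≈ 2.37, θ ≈ 0.448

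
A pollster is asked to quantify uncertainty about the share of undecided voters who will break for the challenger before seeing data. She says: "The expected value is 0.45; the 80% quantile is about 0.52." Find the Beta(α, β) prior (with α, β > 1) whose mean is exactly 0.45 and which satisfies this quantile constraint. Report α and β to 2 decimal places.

With mean 0.45 fixed, write α = 0.45s, β = 0.55s where s = α+β.
Need P(θ < 0.52) = 0.8 under Beta(0.45s, 0.55s). Normal approximation: (q−m)/√(m(1−m)/s) ≈ z_{0.8} = 0.842, so s ≈ 0.45·0.55·(0.842)²/(0.52−0.45)² = 35.8.
At s = 35.8: P(θ<0.52) ≈ 0.800. Adjusting to match 0.8 gives s ≈ 35.64.
So α = 0.45·35.64 ≈ 16.04, β = 0.55·35.64 ≈ 19.60.

α ≈ 16.04, β ≈ 19.60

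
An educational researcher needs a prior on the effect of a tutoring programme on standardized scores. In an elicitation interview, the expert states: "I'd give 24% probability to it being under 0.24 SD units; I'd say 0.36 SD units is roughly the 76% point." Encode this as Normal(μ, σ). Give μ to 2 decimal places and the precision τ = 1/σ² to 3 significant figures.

μ = 0.30, τ = 139

The p-quantile of Normal(μ,σ) is μ + z_p·σ, with z_{0.24} = -0.7063 and z_{0.76} = 0.7063.
Eliminate σ: μ = (z₂·x₁ − z₁·x₂)/(z₂ − z₁) = (0.7063·0.24 − (-0.7063)·0.36)/1.413 = 0.30.
Then σ = (x₂ − x₁)/(z₂ − z₁) = (0.36 − 0.24)/1.413 = 0.08.
Precision τ = 1/σ² = 1/0.08495² = 139.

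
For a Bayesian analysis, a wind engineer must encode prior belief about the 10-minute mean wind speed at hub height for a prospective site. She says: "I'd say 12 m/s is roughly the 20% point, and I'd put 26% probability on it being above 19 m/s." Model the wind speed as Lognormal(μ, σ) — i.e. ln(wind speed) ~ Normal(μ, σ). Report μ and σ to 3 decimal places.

If T ~ Lognormal(μ,σ) then ln T ~ Normal(μ,σ), so the p-quantile of ln T is μ + z_p·σ.
ln(12) = 2.485 and ln(19) = 2.944; z_{0.2} = -0.8416, z_{0.74} = 0.6433.
σ = (2.944 − 2.485)/(0.6433 − (-0.8416)) = 0.309.
μ = 2.485 − (-0.8416)·0.309 = 2.745.

μ ≈ 2.745, σ ≈ 0.309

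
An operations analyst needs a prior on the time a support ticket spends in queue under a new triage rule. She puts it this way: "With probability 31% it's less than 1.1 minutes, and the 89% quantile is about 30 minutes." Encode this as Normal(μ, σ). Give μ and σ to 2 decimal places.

μ = 9.42, σ = 16.78

The p-quantile of Normal(μ,σ) is μ + z_p·σ, with z_{0.31} = -0.4959 and z_{0.89} = 1.227.
Eliminate σ: μ = (z₂·x₁ − z₁·x₂)/(z₂ − z₁) = (1.227·1.1 − (-0.4959)·30)/1.722 = 9.42.
Then σ = (x₂ − x₁)/(z₂ − z₁) = (30 − 1.1)/1.722 = 16.78.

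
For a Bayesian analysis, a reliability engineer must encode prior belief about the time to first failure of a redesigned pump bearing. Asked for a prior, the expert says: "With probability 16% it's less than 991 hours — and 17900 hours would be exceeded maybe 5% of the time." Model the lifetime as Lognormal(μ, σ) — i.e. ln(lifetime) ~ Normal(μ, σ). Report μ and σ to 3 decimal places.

μ ≈ 7.989, σ ≈ 1.096

If T ~ Lognormal(μ,σ) then ln T ~ Normal(μ,σ), so the p-quantile of ln T is μ + z_p·σ.
ln(991) = 6.899 and ln(17900) = 9.793; z_{0.16} = -0.9945, z_{0.95} = 1.645.
σ = (9.793 − 6.899)/(1.645 − (-0.9945)) = 1.096.
μ = 6.899 − (-0.9945)·1.096 = 7.989.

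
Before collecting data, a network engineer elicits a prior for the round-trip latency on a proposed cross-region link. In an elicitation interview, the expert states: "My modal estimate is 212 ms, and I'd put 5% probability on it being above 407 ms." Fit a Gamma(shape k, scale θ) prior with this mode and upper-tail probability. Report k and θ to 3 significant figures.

Gamma(k,θ) with k>1 has mode (k−1)θ, so θ = 212/(k−1).
Need P(X < 407) = 0.95 with θ tied to k this way. Start at k = 2, θ = 212: P(X<407) ≈ 0.572.
Too low — raise k to concentrate. Iterating converges to k ≈ 7.53.
Then θ = 212/(7.53−1) ≈ 32.5.

k ≈ 7.53, θ ≈ 32.5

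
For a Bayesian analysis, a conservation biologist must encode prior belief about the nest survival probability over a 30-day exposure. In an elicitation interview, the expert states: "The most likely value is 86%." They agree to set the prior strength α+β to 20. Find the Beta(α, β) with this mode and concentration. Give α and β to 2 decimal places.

For α,β > 1 the Beta mode is (α−1)/(α+β−2). With α+β = 20, the mode is (α−1)/18.
Set (α−1)/18 = 0.86 → α = 1 + 0.86·18 = 16.48.
β = 20 − α = 3.52.

α = 16.48, β = 3.52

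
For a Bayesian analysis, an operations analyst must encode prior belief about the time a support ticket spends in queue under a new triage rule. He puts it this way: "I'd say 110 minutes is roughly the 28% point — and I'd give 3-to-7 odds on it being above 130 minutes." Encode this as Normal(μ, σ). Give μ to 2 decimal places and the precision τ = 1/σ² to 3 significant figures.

The p-quantile of Normal(μ,σ) is μ + z_p·σ, with z_{0.28} = -0.5828 and z_{0.7} = 0.5244.
Eliminate σ: μ = (z₂·x₁ − z₁·x₂)/(z₂ − z₁) = (0.5244·110 − (-0.5828)·130)/1.107 = 120.53.
Then σ = (x₂ − x₁)/(z₂ − z₁) = (130 − 110)/1.107 = 18.06.
Precision τ = 1/σ² = 1/18.06² = 0.00306.

μ = 120.53, τ = 0.00306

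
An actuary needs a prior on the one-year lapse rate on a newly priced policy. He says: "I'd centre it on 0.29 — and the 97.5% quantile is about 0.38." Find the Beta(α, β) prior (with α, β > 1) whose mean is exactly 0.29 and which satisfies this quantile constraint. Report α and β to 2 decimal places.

α ≈ 30.41, β ≈ 74.44

With mean 0.29 fixed, write α = 0.29s, β = 0.71s where s = α+β.
Need P(θ < 0.38) = 0.975 under Beta(0.29s, 0.71s). Normal approximation: (q−m)/√(m(1−m)/s) ≈ z_{0.975} = 1.96, so s ≈ 0.29·0.71·(1.96)²/(0.38−0.29)² = 97.6.
At s = 97.6: P(θ<0.38) ≈ 0.971. Adjusting to match 0.975 gives s ≈ 104.85.
So α = 0.29·104.85 ≈ 30.41, β = 0.71·104.85 ≈ 74.44.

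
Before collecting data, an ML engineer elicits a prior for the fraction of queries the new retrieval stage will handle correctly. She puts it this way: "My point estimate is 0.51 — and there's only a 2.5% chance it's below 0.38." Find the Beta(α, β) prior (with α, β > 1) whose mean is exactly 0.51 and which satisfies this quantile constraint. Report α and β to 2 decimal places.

α ≈ 28.38, β ≈ 27.27

With mean 0.51 fixed, write α = 0.51s, β = 0.49s where s = α+β.
Need P(θ < 0.38) = 0.025 under Beta(0.51s, 0.49s). Normal approximation: (q−m)/√(m(1−m)/s) ≈ z_{0.025} = -1.96, so s ≈ 0.51·0.49·(-1.96)²/(0.38−0.51)² = 56.8.
At s = 56.8: P(θ<0.38) ≈ 0.024. Adjusting to match 0.025 gives s ≈ 55.65.
So α = 0.51·55.65 ≈ 28.38, β = 0.49·55.65 ≈ 27.27.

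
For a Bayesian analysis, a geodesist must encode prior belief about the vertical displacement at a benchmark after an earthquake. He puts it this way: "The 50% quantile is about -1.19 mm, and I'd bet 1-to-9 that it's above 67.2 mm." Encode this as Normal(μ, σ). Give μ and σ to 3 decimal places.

μ = -1.190, σ = 53.365

The p-quantile of Normal(μ,σ) is μ + z_p·σ, with z_{0.5} = 0 and z_{0.9} = 1.282.
Eliminate σ: μ = (z₂·x₁ − z₁·x₂)/(z₂ − z₁) = (1.282·-1.19 − (0)·67.2)/1.282 = -1.190.
Then σ = (x₂ − x₁)/(z₂ − z₁) = (67.2 − -1.19)/1.282 = 53.365.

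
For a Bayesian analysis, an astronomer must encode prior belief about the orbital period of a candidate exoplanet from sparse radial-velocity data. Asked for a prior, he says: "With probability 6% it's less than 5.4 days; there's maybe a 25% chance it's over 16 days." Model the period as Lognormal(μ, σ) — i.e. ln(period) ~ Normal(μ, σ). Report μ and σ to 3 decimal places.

If T ~ Lognormal(μ,σ) then ln T ~ Normal(μ,σ), so the p-quantile of ln T is μ + z_p·σ.
ln(5.4) = 1.686 and ln(16) = 2.773; z_{0.06} = -1.555, z_{0.75} = 0.6745.
σ = (2.773 − 1.686)/(0.6745 − (-1.555)) = 0.487.
μ = 1.686 − (-1.555)·0.487 = 2.444.

μ ≈ 2.444, σ ≈ 0.487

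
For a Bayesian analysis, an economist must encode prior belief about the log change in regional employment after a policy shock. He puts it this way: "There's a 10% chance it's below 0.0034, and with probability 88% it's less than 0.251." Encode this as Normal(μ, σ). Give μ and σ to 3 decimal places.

The p-quantile of Normal(μ,σ) is μ + z_p·σ, with z_{0.1} = -1.282 and z_{0.88} = 1.175.
Eliminate σ: μ = (z₂·x₁ − z₁·x₂)/(z₂ − z₁) = (1.175·0.0034 − (-1.282)·0.251)/2.457 = 0.133.
Then σ = (x₂ − x₁)/(z₂ − z₁) = (0.251 − 0.0034)/2.457 = 0.101.

μ = 0.133, σ = 0.101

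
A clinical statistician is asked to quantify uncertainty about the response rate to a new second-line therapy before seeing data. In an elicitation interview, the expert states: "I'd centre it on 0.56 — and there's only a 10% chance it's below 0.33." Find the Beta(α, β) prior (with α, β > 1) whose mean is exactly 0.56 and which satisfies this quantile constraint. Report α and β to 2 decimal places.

With mean 0.56 fixed, write α = 0.56s, β = 0.44s where s = α+β.
Need P(θ < 0.33) = 0.1 under Beta(0.56s, 0.44s). Normal approximation: (q−m)/√(m(1−m)/s) ≈ z_{0.1} = -1.28, so s ≈ 0.56·0.44·(-1.28)²/(0.33−0.56)² = 7.6.
At s = 7.6: P(θ<0.33) ≈ 0.098. Adjusting to match 0.1 gives s ≈ 7.53.
So α = 0.56·7.53 ≈ 4.22, β = 0.44·7.53 ≈ 3.31.

α ≈ 4.22, β ≈ 3.31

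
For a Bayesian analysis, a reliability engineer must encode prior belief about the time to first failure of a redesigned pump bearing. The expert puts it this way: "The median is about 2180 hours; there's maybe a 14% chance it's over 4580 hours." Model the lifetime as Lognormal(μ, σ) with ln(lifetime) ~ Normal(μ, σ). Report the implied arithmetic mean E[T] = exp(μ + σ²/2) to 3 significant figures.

If T ~ Lognormal(μ,σ) then ln T ~ Normal(μ,σ), so the p-quantile of ln T is μ + z_p·σ.
ln(2180) = 7.687 and ln(4580) = 8.429; z_{0.5} = 0, z_{0.86} = 1.08.
σ = (8.429 − 7.687)/(1.08 − (0)) = 0.687.
μ = 7.687 − (0)·0.687 = 7.687.
E[T] = exp(μ + σ²/2) = exp(7.687 + 0.2361) = 2760 hours.

E[T] ≈ 2760 hours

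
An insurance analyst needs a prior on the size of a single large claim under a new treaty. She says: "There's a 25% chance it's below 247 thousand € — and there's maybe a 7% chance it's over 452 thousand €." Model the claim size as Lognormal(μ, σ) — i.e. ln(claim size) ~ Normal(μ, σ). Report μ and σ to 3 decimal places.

If T ~ Lognormal(μ,σ) then ln T ~ Normal(μ,σ), so the p-quantile of ln T is μ + z_p·σ.
ln(247) = 5.509 and ln(452) = 6.114; z_{0.25} = -0.6745, z_{0.93} = 1.476.
σ = (6.114 − 5.509)/(1.476 − (-0.6745)) = 0.281.
μ = 5.509 − (-0.6745)·0.281 = 5.699.

μ ≈ 5.699, σ ≈ 0.281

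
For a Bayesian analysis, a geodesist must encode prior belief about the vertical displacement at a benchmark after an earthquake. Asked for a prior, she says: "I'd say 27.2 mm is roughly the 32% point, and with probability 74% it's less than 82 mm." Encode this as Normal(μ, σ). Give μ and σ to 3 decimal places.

μ = 50.268, σ = 49.323

For Normal(μ,σ), the p-quantile is μ + z_p·σ. Here z_{0.32} = -0.4677, z_{0.74} = 0.6433.
So 27.2 = μ − 0.4677σ and 82 = μ + 0.6433σ.
Subtracting: σ = (82 − 27.2)/(0.6433 − (-0.4677)) = 49.323.
Then μ = 27.2 − (-0.4677)·49.323 = 50.268.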